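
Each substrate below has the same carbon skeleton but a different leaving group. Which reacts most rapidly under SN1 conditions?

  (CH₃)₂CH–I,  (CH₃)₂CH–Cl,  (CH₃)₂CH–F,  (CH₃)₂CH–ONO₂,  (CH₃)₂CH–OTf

(CH₃)₂CH–OTf

The skeletons are identical, so relative rate is governed entirely by leaving-group ability.
A good leaving group is a weak base: the lower the pKₐ of its conjugate acid, the more readily it departs.
(CH₃)₂CH–OTf loses OTf⁻: pKₐ(CF₃SO₃H (triflic acid)) ≈ -14
(CH₃)₂CH–I loses I⁻: pKₐ(HI) ≈ -10
(CH₃)₂CH–Cl loses Cl⁻: pKₐ(HCl) ≈ -7
(CH₃)₂CH–ONO₂ loses NO₃⁻: pKₐ(HNO₃) ≈ -1.3
(CH₃)₂CH–F loses F⁻: pKₐ(HF) ≈ 3.2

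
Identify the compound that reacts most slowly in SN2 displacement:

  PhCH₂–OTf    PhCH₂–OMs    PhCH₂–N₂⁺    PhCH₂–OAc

PhCH₂–OAc

Same R in every case — rank the leaving groups.
A good leaving group is a weak base: the lower the pKₐ of its conjugate acid, the more readily it departs.
PhCH₂–N₂⁺ loses N₂: no meaningful conjugate acid; N₂ departs as an exceptionally stable neutral molecule
PhCH₂–OTf loses OTf⁻: pKₐ(CF₃SO₃H (triflic acid)) ≈ -14
PhCH₂–OMs loses OMs⁻: pKₐ(CH₃SO₃H (MsOH)) ≈ -1.9
PhCH₂–OAc loses AcO⁻: pKₐ(CH₃COOH) ≈ 4.8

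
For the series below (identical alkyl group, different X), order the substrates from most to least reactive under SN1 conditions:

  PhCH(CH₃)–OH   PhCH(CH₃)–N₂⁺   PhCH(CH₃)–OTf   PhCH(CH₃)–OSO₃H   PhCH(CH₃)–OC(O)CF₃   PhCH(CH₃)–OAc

PhCH(CH₃)–N₂⁺ > PhCH(CH₃)–OTf > PhCH(CH₃)–OSO₃H > PhCH(CH₃)–OC(O)CF₃ > PhCH(CH₃)–OAc > PhCH(CH₃)–OH

With the same alkyl group throughout, only the leaving group differentiates the rates.
Rank by basicity of the departing species: weakest base leaves most easily.
PhCH(CH₃)–N₂⁺ loses N₂: no meaningful conjugate acid; N₂ departs as an exceptionally stable neutral molecule
PhCH(CH₃)–OTf loses OTf⁻: pKₐ(CF₃SO₃H (triflic acid)) ≈ -14
PhCH(CH₃)–OSO₃H loses HSO₄⁻: pKₐ(H₂SO₄) ≈ -3
PhCH(CH₃)–OC(O)CF₃ loses CF₃COO⁻: pKₐ(CF₃COOH) ≈ 0.2
PhCH(CH₃)–OAc loses AcO⁻: pKₐ(CH₃COOH) ≈ 4.8
PhCH(CH₃)–OH loses OH⁻: pKₐ(H₂O) ≈ 15.7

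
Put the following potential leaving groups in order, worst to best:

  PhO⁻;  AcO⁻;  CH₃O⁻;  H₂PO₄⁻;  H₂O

CH₃O⁻ < PhO⁻ < AcO⁻ < H₂PO₄⁻ < H₂O

Rank by basicity of the departing species: weakest base leaves most easily.
H₂O: pKₐ(H₃O⁺) ≈ -1.7
H₂PO₄⁻: pKₐ(H₃PO₄) ≈ 2.1 — moderate base; biological leaving group after further activation
AcO⁻: pKₐ(CH₃COOH) ≈ 4.8 — resonance-stabilised but still a weak base
PhO⁻: pKₐ(C₆H₅OH (phenol)) ≈ 10 — resonance into the ring helps, but still a poor LG
CH₃O⁻: pKₐ(CH₃OH) ≈ 15.5 — strong base; alkoxides do not leave unassisted
Reversing gives the worst-to-best order requested.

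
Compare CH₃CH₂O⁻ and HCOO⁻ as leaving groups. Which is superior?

HCOO⁻

HCOO⁻ is the better leaving group.
pKₐ(HCOOH) ≈ 3.8 versus pKₐ(CH₃CH₂OH) ≈ 16: HCOO⁻ is the much weaker base.
Resonance-stabilised carboxylate.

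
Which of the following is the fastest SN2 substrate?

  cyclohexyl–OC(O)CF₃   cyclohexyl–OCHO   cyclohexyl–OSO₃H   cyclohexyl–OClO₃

cyclohexyl–OClO₃

Same R in every case — rank the leaving groups.
A good leaving group is a weak base: the lower the pKₐ of its conjugate acid, the more readily it departs.
cyclohexyl–OClO₃ loses ClO₄⁻: pKₐ(HClO₄) ≈ -10
cyclohexyl–OSO₃H loses HSO₄⁻: pKₐ(H₂SO₄) ≈ -3
cyclohexyl–OC(O)CF₃ loses CF₃COO⁻: pKₐ(CF₃COOH) ≈ 0.2
cyclohexyl–OCHO loses HCOO⁻: pKₐ(HCOOH) ≈ 3.8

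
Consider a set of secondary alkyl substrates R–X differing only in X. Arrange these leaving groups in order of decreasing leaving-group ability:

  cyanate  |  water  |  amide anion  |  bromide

bromide > water > cyanate > amide anion

Rank by basicity of the departing species: weakest base leaves most easily.
bromide: pKₐ(HBr) ≈ -9
water: pKₐ(H₃O⁺) ≈ -1.7
cyanate: pKₐ(HOCN) ≈ 3.5
amide anion: pKₐ(NH₃) ≈ 38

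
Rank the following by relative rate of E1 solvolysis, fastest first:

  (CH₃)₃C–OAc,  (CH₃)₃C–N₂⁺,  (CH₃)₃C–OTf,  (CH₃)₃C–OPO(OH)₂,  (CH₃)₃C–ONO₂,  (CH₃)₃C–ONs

(CH₃)₃C–N₂⁺ > (CH₃)₃C–OTf > (CH₃)₃C–ONs > (CH₃)₃C–ONO₂ > (CH₃)₃C–OPO(OH)₂ > (CH₃)₃C–OAc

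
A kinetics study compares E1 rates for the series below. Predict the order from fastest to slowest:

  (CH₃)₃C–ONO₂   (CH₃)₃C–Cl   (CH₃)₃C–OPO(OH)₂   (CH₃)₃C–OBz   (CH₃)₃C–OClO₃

Same R in every case — rank the leaving groups.
Rank by basicity of the departing species: weakest base leaves most easily.
(CH₃)₃C–OClO₃ loses ClO₄⁻: pKₐ(HClO₄) ≈ -10
(CH₃)₃C–Cl loses Cl⁻: pKₐ(HCl) ≈ -7
(CH₃)₃C–ONO₂ loses NO₃⁻: pKₐ(HNO₃) ≈ -1.3
(CH₃)₃C–OPO(OH)₂ loses H₂PO₄⁻: pKₐ(H₃PO₄) ≈ 2.1
(CH₃)₃C–OBz loses PhCOO⁻: pKₐ(C₆H₅COOH) ≈ 4.2

(CH₃)₃C–OClO₃ > (CH₃)₃C–Cl > (CH₃)₃C–ONO₂ > (CH₃)₃C–OPO(OH)₂ > (CH₃)₃C–OBz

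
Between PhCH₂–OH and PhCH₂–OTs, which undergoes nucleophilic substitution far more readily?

PhCH₂–OTs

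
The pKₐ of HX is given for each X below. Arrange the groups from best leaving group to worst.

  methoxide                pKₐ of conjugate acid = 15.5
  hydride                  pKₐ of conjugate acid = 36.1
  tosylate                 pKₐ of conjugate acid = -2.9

Lower conjugate-acid pKₐ ⇒ weaker base ⇒ better leaving group.
Sorting by the given values: tosylate (-2.9), methoxide (15.5), hydride (36.1).

tosylate > methoxide > hydride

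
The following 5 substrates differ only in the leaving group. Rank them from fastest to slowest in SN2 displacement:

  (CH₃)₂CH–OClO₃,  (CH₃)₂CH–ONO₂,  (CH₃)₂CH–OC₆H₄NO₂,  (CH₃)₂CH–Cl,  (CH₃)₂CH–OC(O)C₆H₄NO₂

The skeletons are identical, so relative rate is governed entirely by leaving-group ability.
A good leaving group is a weak base: the lower the pKₐ of its conjugate acid, the more readily it departs.
(CH₃)₂CH–OClO₃ loses ClO₄⁻: pKₐ(HClO₄) ≈ -10
(CH₃)₂CH–Cl loses Cl⁻: pKₐ(HCl) ≈ -7
(CH₃)₂CH–ONO₂ loses NO₃⁻: pKₐ(HNO₃) ≈ -1.3
(CH₃)₂CH–OC(O)C₆H₄NO₂ loses p-O₂N–C₆H₄–COO⁻: pKₐ(p-nitrobenzoic acid) ≈ 3.4
(CH₃)₂CH–OC₆H₄NO₂ loses p-O₂N–C₆H₄–O⁻: pKₐ(p-nitrophenol) ≈ 7.2

(CH₃)₂CH–OClO₃ > (CH₃)₂CH–Cl > (CH₃)₂CH–ONO₂ > (CH₃)₂CH–OC(O)C₆H₄NO₂ > (CH₃)₂CH–OC₆H₄NO₂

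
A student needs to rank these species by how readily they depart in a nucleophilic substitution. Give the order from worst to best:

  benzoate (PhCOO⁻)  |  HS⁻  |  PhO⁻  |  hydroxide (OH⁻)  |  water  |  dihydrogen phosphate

hydroxide (OH⁻) < PhO⁻ < HS⁻ < benzoate (PhCOO⁻) < dihydrogen phosphate < water

water: pKₐ(H₃O⁺) ≈ -1.7
dihydrogen phosphate: pKₐ(H₃PO₄) ≈ 2.1
benzoate (PhCOO⁻): pKₐ(C₆H₅COOH) ≈ 4.2
HS⁻: pKₐ(H₂S) ≈ 7
PhO⁻: pKₐ(C₆H₅OH (phenol)) ≈ 10
hydroxide (OH⁻): pKₐ(H₂O) ≈ 15.7
The question asks for worst first, so the sequence is read in increasing leaving-group ability.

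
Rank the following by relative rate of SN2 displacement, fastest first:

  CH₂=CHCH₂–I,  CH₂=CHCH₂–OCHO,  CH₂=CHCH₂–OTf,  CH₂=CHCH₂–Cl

Identical carbon frameworks mean the comparison reduces to leaving-group quality.
A good leaving group is a weak base: the lower the pKₐ of its conjugate acid, the more readily it departs.
CH₂=CHCH₂–OTf loses OTf⁻: pKₐ(CF₃SO₃H (triflic acid)) ≈ -14
CH₂=CHCH₂–I loses I⁻: pKₐ(HI) ≈ -10
CH₂=CHCH₂–Cl loses Cl⁻: pKₐ(HCl) ≈ -7
CH₂=CHCH₂–OCHO loses HCOO⁻: pKₐ(HCOOH) ≈ 3.8

CH₂=CHCH₂–OTf > CH₂=CHCH₂–I > CH₂=CHCH₂–Cl > CH₂=CHCH₂–OCHO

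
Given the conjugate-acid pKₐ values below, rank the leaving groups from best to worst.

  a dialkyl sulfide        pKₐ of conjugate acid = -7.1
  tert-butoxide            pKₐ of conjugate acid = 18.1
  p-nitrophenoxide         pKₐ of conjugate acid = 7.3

a dialkyl sulfide > p-nitrophenoxide > tert-butoxide

Lower conjugate-acid pKₐ ⇒ weaker base ⇒ better leaving group.
Sorting by the given values: a dialkyl sulfide (-7.1), p-nitrophenoxide (7.3), tert-butoxide (18.1).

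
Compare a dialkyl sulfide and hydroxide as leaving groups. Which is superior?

a dialkyl sulfide

a dialkyl sulfide is the better leaving group.
pKₐ(R'₂SH⁺) ≈ -7 versus pKₐ(H₂O) ≈ 15.7: a dialkyl sulfide is the much weaker base.
Neutral; leaves from a sulfonium salt (R–SR'₂⁺).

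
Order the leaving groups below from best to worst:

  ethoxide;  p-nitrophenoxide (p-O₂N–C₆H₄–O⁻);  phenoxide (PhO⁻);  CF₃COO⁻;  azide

CF₃COO⁻ > azide > p-nitrophenoxide (p-O₂N–C₆H₄–O⁻) > phenoxide (PhO⁻) > ethoxide

The more stable X⁻ (or X) is on its own — i.e. the weaker a base it is — the better a leaving group it makes.
CF₃COO⁻: pKₐ(CF₃COOH) ≈ 0.2
azide: pKₐ(HN₃) ≈ 4.7
p-nitrophenoxide (p-O₂N–C₆H₄–O⁻): pKₐ(p-nitrophenol) ≈ 7.2
phenoxide (PhO⁻): pKₐ(C₆H₅OH (phenol)) ≈ 10
ethoxide: pKₐ(CH₃CH₂OH) ≈ 16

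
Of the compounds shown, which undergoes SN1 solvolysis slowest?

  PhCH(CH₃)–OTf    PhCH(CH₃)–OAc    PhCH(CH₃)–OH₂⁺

Identical carbon frameworks mean the comparison reduces to leaving-group quality.
Leaving-group ability tracks the stability of the departed species; conjugate-acid pKₐ is the usual yardstick (lower pKₐ → better LG).
PhCH(CH₃)–OTf loses OTf⁻: pKₐ(CF₃SO₃H (triflic acid)) ≈ -14
PhCH(CH₃)–OH₂⁺ loses H₂O: pKₐ(H₃O⁺) ≈ -1.7
PhCH(CH₃)–OAc loses AcO⁻: pKₐ(CH₃COOH) ≈ 4.8

PhCH(CH₃)–OAc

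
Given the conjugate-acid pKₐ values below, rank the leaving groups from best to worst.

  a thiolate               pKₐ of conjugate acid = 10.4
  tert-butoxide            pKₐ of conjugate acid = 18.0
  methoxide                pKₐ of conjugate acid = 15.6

a thiolate > methoxide > tert-butoxide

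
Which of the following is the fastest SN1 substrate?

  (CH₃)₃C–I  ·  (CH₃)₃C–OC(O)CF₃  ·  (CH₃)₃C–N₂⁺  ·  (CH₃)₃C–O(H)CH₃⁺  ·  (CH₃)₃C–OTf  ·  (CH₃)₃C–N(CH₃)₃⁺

The skeletons are identical, so relative rate is governed entirely by leaving-group ability.
A good leaving group is a weak base: the lower the pKₐ of its conjugate acid, the more readily it departs.
(CH₃)₃C–N₂⁺ loses N₂: no meaningful conjugate acid; N₂ departs as an exceptionally stable neutral molecule
(CH₃)₃C–OTf loses OTf⁻: pKₐ(CF₃SO₃H (triflic acid)) ≈ -14
(CH₃)₃C–I loses I⁻: pKₐ(HI) ≈ -10
(CH₃)₃C–O(H)CH₃⁺ loses R'OH: pKₐ(R'OH₂⁺) ≈ -2.4
(CH₃)₃C–OC(O)CF₃ loses CF₃COO⁻: pKₐ(CF₃COOH) ≈ 0.2
(CH₃)₃C–N(CH₃)₃⁺ loses NR'₃: pKₐ(R'₃NH⁺) ≈ 10.7

(CH₃)₃C–N₂⁺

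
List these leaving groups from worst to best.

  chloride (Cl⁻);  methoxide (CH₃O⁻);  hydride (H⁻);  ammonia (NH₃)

The more stable X⁻ (or X) is on its own — i.e. the weaker a base it is — the better a leaving group it makes.
chloride (Cl⁻): pKₐ(HCl) ≈ -7 — moderately weak base
ammonia (NH₃): pKₐ(NH₄⁺) ≈ 9.2 — neutral but moderately basic; leaves from R–NH₃⁺
methoxide (CH₃O⁻): pKₐ(CH₃OH) ≈ 15.5 — strong base; alkoxides do not leave unassisted
hydride (H⁻): pKₐ(H₂) ≈ 36 — extremely strong base; leaves only in special hydride-transfer contexts
Reversing gives the worst-to-best order requested.

hydride (H⁻) < methoxide (CH₃O⁻) < ammonia (NH₃) < chloride (Cl⁻)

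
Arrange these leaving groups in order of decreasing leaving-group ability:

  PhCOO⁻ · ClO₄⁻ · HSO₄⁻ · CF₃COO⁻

ClO₄⁻: pKₐ(HClO₄) ≈ -10
HSO₄⁻: pKₐ(H₂SO₄) ≈ -3 — conjugate base of a strong mineral acid
CF₃COO⁻: pKₐ(CF₃COOH) ≈ 0.2
PhCOO⁻: pKₐ(C₆H₅COOH) ≈ 4.2

ClO₄⁻ > HSO₄⁻ > CF₃COO⁻ > PhCOO⁻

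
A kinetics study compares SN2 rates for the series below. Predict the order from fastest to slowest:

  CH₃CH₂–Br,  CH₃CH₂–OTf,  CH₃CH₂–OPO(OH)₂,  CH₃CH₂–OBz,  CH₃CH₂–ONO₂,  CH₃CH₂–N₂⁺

CH₃CH₂–N₂⁺ > CH₃CH₂–OTf > CH₃CH₂–Br > CH₃CH₂–ONO₂ > CH₃CH₂–OPO(OH)₂ > CH₃CH₂–OBz

The skeletons are identical, so relative rate is governed entirely by leaving-group ability.
A good leaving group is a weak base: the lower the pKₐ of its conjugate acid, the more readily it departs.
CH₃CH₂–N₂⁺ loses N₂: no meaningful conjugate acid; N₂ departs as an exceptionally stable neutral molecule
CH₃CH₂–OTf loses OTf⁻: pKₐ(CF₃SO₃H (triflic acid)) ≈ -14
CH₃CH₂–Br loses Br⁻: pKₐ(HBr) ≈ -9
CH₃CH₂–ONO₂ loses NO₃⁻: pKₐ(HNO₃) ≈ -1.3
CH₃CH₂–OPO(OH)₂ loses H₂PO₄⁻: pKₐ(H₃PO₄) ≈ 2.1
CH₃CH₂–OBz loses PhCOO⁻: pKₐ(C₆H₅COOH) ≈ 4.2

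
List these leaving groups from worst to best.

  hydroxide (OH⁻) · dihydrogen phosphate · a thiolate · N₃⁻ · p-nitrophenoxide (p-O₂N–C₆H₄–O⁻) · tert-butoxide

tert-butoxide < hydroxide (OH⁻) < a thiolate < p-nitrophenoxide (p-O₂N–C₆H₄–O⁻) < N₃⁻ < dihydrogen phosphate

A good leaving group is a weak base: the lower the pKₐ of its conjugate acid, the more readily it departs.
dihydrogen phosphate: pKₐ(H₃PO₄) ≈ 2.1
N₃⁻: pKₐ(HN₃) ≈ 4.7
p-nitrophenoxide (p-O₂N–C₆H₄–O⁻): pKₐ(p-nitrophenol) ≈ 7.2
a thiolate: pKₐ(RSH (a thiol)) ≈ 10.5
hydroxide (OH⁻): pKₐ(H₂O) ≈ 15.7
tert-butoxide: pKₐ(t-BuOH) ≈ 18
Reversing gives the worst-to-best order requested.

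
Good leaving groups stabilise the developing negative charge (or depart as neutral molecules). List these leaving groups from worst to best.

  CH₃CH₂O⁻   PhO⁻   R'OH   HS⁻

R'OH: pKₐ(R'OH₂⁺) ≈ -2.4
HS⁻: pKₐ(H₂S) ≈ 7
PhO⁻: pKₐ(C₆H₅OH (phenol)) ≈ 10
CH₃CH₂O⁻: pKₐ(CH₃CH₂OH) ≈ 16
The question asks for worst first, so the sequence is read in increasing leaving-group ability.

CH₃CH₂O⁻ < PhO⁻ < HS⁻ < R'OH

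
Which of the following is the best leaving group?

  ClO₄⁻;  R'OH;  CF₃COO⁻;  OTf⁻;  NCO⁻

A good leaving group is a weak base: the lower the pKₐ of its conjugate acid, the more readily it departs.
OTf⁻: pKₐ(CF₃SO₃H (triflic acid)) ≈ -14
ClO₄⁻: pKₐ(HClO₄) ≈ -10
R'OH: pKₐ(R'OH₂⁺) ≈ -2.4
CF₃COO⁻: pKₐ(CF₃COOH) ≈ 0.2
NCO⁻: pKₐ(HOCN) ≈ 3.5

OTf⁻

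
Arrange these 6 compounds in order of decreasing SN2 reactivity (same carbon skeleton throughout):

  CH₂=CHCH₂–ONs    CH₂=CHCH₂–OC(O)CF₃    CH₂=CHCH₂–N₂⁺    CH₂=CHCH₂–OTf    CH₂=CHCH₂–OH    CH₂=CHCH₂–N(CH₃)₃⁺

With the same alkyl group throughout, only the leaving group differentiates the rates.
The more stable X⁻ (or X) is on its own — i.e. the weaker a base it is — the better a leaving group it makes.
CH₂=CHCH₂–N₂⁺ loses N₂: no meaningful conjugate acid; N₂ departs as an exceptionally stable neutral molecule
CH₂=CHCH₂–OTf loses OTf⁻: pKₐ(CF₃SO₃H (triflic acid)) ≈ -14
CH₂=CHCH₂–ONs loses ONs⁻: pKₐ(p-O₂NC₆H₄SO₃H) ≈ -3.5
CH₂=CHCH₂–OC(O)CF₃ loses CF₃COO⁻: pKₐ(CF₃COOH) ≈ 0.2
CH₂=CHCH₂–N(CH₃)₃⁺ loses NR'₃: pKₐ(R'₃NH⁺) ≈ 10.7
CH₂=CHCH₂–OH loses OH⁻: pKₐ(H₂O) ≈ 15.7

CH₂=CHCH₂–N₂⁺ > CH₂=CHCH₂–OTf > CH₂=CHCH₂–ONs > CH₂=CHCH₂–OC(O)CF₃ > CH₂=CHCH₂–N(CH₃)₃⁺ > CH₂=CHCH₂–OH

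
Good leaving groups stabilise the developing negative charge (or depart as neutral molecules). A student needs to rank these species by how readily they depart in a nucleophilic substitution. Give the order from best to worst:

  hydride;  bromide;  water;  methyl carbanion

bromide > water > hydride > methyl carbanion

bromide: pKₐ(HBr) ≈ -9 — weak base; good leaving group
water: pKₐ(H₃O⁺) ≈ -1.7 — neutral; leaves from a protonated alcohol (R–OH₂⁺)
hydride: pKₐ(H₂) ≈ 36
methyl carbanion: pKₐ(CH₄) ≈ 48 — unstabilised carbanion; the worst conceivable leaving group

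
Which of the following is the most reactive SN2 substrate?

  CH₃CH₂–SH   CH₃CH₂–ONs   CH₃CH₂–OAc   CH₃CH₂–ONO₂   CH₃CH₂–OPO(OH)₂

Identical carbon frameworks mean the comparison reduces to leaving-group quality.
Rank by basicity of the departing species: weakest base leaves most easily.
CH₃CH₂–ONs loses ONs⁻: pKₐ(p-O₂NC₆H₄SO₃H) ≈ -3.5
CH₃CH₂–ONO₂ loses NO₃⁻: pKₐ(HNO₃) ≈ -1.3
CH₃CH₂–OPO(OH)₂ loses H₂PO₄⁻: pKₐ(H₃PO₄) ≈ 2.1
CH₃CH₂–OAc loses AcO⁻: pKₐ(CH₃COOH) ≈ 4.8
CH₃CH₂–SH loses HS⁻: pKₐ(H₂S) ≈ 7

CH₃CH₂–ONs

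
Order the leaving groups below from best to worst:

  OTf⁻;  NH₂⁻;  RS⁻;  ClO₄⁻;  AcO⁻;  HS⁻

OTf⁻ > ClO₄⁻ > AcO⁻ > HS⁻ > RS⁻ > NH₂⁻

Leaving-group ability tracks the stability of the departed species; conjugate-acid pKₐ is the usual yardstick (lower pKₐ → better LG).
OTf⁻: pKₐ(CF₃SO₃H (triflic acid)) ≈ -14 — charge spread over three oxygens and a CF₃ group; the premier leaving group in synthesis
ClO₄⁻: pKₐ(HClO₄) ≈ -10 — extremely weak base; rarely used for safety reasons
AcO⁻: pKₐ(CH₃COOH) ≈ 4.8 — resonance-stabilised but still a weak base
HS⁻: pKₐ(H₂S) ≈ 7 — larger and more polarisable than the oxygen analogue
RS⁻: pKₐ(RSH (a thiol)) ≈ 10.5 — moderately basic; rarely leaves without activation
NH₂⁻: pKₐ(NH₃) ≈ 38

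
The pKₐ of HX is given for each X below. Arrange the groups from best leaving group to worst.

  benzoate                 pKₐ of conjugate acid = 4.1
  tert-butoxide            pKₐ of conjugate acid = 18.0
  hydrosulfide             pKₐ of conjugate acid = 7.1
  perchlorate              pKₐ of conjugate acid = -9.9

perchlorate > benzoate > hydrosulfide > tert-butoxide

Lower conjugate-acid pKₐ ⇒ weaker base ⇒ better leaving group.
Sorting by the given values: perchlorate (-9.9), benzoate (4.1), hydrosulfide (7.1), tert-butoxide (18.0).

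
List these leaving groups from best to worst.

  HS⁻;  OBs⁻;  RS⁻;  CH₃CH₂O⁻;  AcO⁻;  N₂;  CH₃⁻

Leaving-group ability tracks the stability of the departed species; conjugate-acid pKₐ is the usual yardstick (lower pKₐ → better LG).
N₂: no meaningful conjugate acid; N₂ departs as an exceptionally stable neutral molecule
OBs⁻: pKₐ(p-BrC₆H₄SO₃H) ≈ -2.8 — arenesulfonate with a p-bromo substituent
AcO⁻: pKₐ(CH₃COOH) ≈ 4.8
HS⁻: pKₐ(H₂S) ≈ 7 — larger and more polarisable than the oxygen analogue
RS⁻: pKₐ(RSH (a thiol)) ≈ 10.5 — moderately basic; rarely leaves without activation
CH₃CH₂O⁻: pKₐ(CH₃CH₂OH) ≈ 16
CH₃⁻: pKₐ(CH₄) ≈ 48 — unstabilised carbanion; the worst conceivable leaving group

N₂ > OBs⁻ > AcO⁻ > HS⁻ > RS⁻ > CH₃CH₂O⁻ > CH₃⁻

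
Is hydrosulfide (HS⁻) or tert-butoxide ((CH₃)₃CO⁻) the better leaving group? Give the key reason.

hydrosulfide (HS⁻)

hydrosulfide (HS⁻) is the better leaving group.
pKₐ(H₂S) ≈ 7 versus pKₐ(t-BuOH) ≈ 18: hydrosulfide (HS⁻) is the much weaker base.
Larger and more polarisable than the oxygen analogue.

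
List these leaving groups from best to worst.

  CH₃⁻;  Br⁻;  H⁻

A good leaving group is a weak base: the lower the pKₐ of its conjugate acid, the more readily it departs.
Br⁻: pKₐ(HBr) ≈ -9
H⁻: pKₐ(H₂) ≈ 36
CH₃⁻: pKₐ(CH₄) ≈ 48

Br⁻ > H⁻ > CH₃⁻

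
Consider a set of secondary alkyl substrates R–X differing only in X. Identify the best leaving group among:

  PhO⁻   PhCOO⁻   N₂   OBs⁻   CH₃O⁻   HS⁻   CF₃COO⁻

Leaving-group ability tracks the stability of the departed species; conjugate-acid pKₐ is the usual yardstick (lower pKₐ → better LG).
N₂: no meaningful conjugate acid; N₂ departs as an exceptionally stable neutral molecule
OBs⁻: pKₐ(p-BrC₆H₄SO₃H) ≈ -2.8
CF₃COO⁻: pKₐ(CF₃COOH) ≈ 0.2
PhCOO⁻: pKₐ(C₆H₅COOH) ≈ 4.2
HS⁻: pKₐ(H₂S) ≈ 7
PhO⁻: pKₐ(C₆H₅OH (phenol)) ≈ 10
CH₃O⁻: pKₐ(CH₃OH) ≈ 15.5

N₂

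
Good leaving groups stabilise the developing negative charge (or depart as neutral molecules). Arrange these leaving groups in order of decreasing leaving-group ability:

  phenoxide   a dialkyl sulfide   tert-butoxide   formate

a dialkyl sulfide: pKₐ(R'₂SH⁺) ≈ -7
formate: pKₐ(HCOOH) ≈ 3.8
phenoxide: pKₐ(C₆H₅OH (phenol)) ≈ 10
tert-butoxide: pKₐ(t-BuOH) ≈ 18

a dialkyl sulfide > formate > phenoxide > tert-butoxide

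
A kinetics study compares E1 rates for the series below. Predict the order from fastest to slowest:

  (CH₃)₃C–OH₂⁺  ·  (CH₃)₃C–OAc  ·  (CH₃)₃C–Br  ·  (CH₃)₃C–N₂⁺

(CH₃)₃C–N₂⁺ > (CH₃)₃C–Br > (CH₃)₃C–OH₂⁺ > (CH₃)₃C–OAc

Identical carbon frameworks mean the comparison reduces to leaving-group quality.
Rank by basicity of the departing species: weakest base leaves most easily.
(CH₃)₃C–N₂⁺ loses N₂: no meaningful conjugate acid; N₂ departs as an exceptionally stable neutral molecule
(CH₃)₃C–Br loses Br⁻: pKₐ(HBr) ≈ -9
(CH₃)₃C–OH₂⁺ loses H₂O: pKₐ(H₃O⁺) ≈ -1.7
(CH₃)₃C–OAc loses AcO⁻: pKₐ(CH₃COOH) ≈ 4.8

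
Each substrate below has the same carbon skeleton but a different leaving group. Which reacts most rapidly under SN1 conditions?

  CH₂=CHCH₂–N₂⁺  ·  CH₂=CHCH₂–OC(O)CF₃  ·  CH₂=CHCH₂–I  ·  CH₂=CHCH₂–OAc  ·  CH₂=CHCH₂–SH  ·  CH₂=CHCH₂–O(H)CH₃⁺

Same R in every case — rank the leaving groups.
Leaving-group ability tracks the stability of the departed species; conjugate-acid pKₐ is the usual yardstick (lower pKₐ → better LG).
CH₂=CHCH₂–N₂⁺ loses N₂: no meaningful conjugate acid; N₂ departs as an exceptionally stable neutral molecule
CH₂=CHCH₂–I loses I⁻: pKₐ(HI) ≈ -10
CH₂=CHCH₂–O(H)CH₃⁺ loses R'OH: pKₐ(R'OH₂⁺) ≈ -2.4
CH₂=CHCH₂–OC(O)CF₃ loses CF₃COO⁻: pKₐ(CF₃COOH) ≈ 0.2
CH₂=CHCH₂–OAc loses AcO⁻: pKₐ(CH₃COOH) ≈ 4.8
CH₂=CHCH₂–SH loses HS⁻: pKₐ(H₂S) ≈ 7

CH₂=CHCH₂–N₂⁺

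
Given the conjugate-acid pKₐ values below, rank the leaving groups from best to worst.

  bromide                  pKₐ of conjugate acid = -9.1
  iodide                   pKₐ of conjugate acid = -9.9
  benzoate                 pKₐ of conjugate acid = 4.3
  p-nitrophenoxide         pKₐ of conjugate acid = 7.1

Lower conjugate-acid pKₐ ⇒ weaker base ⇒ better leaving group.
Sorting by the given values: iodide (-9.9), bromide (-9.1), benzoate (4.3), p-nitrophenoxide (7.1).

iodide > bromide > benzoate > p-nitrophenoxide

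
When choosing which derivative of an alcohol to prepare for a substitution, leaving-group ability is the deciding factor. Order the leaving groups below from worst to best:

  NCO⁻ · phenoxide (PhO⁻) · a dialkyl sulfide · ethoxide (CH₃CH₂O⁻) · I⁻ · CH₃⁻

CH₃⁻ < ethoxide (CH₃CH₂O⁻) < phenoxide (PhO⁻) < NCO⁻ < a dialkyl sulfide < I⁻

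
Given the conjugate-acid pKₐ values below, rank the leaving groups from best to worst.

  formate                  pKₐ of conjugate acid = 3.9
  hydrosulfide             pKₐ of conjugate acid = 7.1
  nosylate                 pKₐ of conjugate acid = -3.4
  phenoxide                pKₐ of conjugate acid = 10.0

nosylate > formate > hydrosulfide > phenoxide

Lower conjugate-acid pKₐ ⇒ weaker base ⇒ better leaving group.
Sorting by the given values: nosylate (-3.4), formate (3.9), hydrosulfide (7.1), phenoxide (10.0).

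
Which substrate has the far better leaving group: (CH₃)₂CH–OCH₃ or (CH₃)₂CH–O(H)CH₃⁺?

From (CH₃)₂CH–OCH₃ the departing group would be CH₃O⁻ (pKₐ(CH₃OH) ≈ 15.5). Strong base; alkoxides do not leave unassisted.
From (CH₃)₂CH–O(H)CH₃⁺ the leaving group is R'OH (pKₐ(R'OH₂⁺) ≈ -2.4). Neutral; leaves from a protonated ether (an oxonium ion, R–O(H)R'⁺).
(In practice (CH₃)₂CH–O(H)CH₃⁺ is made from (CH₃)₂CH–OCH₃ by protonation with concentrated HI, allowing neutral methanol, rather than methoxide, to depart.)

(CH₃)₂CH–O(H)CH₃⁺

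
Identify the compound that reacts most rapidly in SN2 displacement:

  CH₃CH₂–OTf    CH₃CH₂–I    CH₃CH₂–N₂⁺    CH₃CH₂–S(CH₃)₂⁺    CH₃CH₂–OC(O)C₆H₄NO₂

CH₃CH₂–N₂⁺

The skeletons are identical, so relative rate is governed entirely by leaving-group ability.
Leaving-group ability tracks the stability of the departed species; conjugate-acid pKₐ is the usual yardstick (lower pKₐ → better LG).
CH₃CH₂–N₂⁺ loses N₂: no meaningful conjugate acid; N₂ departs as an exceptionally stable neutral molecule
CH₃CH₂–OTf loses OTf⁻: pKₐ(CF₃SO₃H (triflic acid)) ≈ -14
CH₃CH₂–I loses I⁻: pKₐ(HI) ≈ -10
CH₃CH₂–S(CH₃)₂⁺ loses SR'₂: pKₐ(R'₂SH⁺) ≈ -7
CH₃CH₂–OC(O)C₆H₄NO₂ loses p-O₂N–C₆H₄–COO⁻: pKₐ(p-nitrobenzoic acid) ≈ 3.4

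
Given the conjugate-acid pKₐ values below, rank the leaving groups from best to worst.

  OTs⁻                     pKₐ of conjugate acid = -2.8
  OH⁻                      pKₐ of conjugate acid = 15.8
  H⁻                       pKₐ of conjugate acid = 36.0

OTs⁻ > OH⁻ > H⁻

Lower conjugate-acid pKₐ ⇒ weaker base ⇒ better leaving group.
Sorting by the given values: OTs⁻ (-2.8), OH⁻ (15.8), H⁻ (36.0).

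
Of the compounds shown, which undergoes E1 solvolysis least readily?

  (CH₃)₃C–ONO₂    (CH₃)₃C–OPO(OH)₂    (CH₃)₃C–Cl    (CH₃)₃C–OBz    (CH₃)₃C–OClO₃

(CH₃)₃C–OBz

The skeletons are identical, so relative rate is governed entirely by leaving-group ability.
A good leaving group is a weak base: the lower the pKₐ of its conjugate acid, the more readily it departs.
(CH₃)₃C–OClO₃ loses ClO₄⁻: pKₐ(HClO₄) ≈ -10
(CH₃)₃C–Cl loses Cl⁻: pKₐ(HCl) ≈ -7
(CH₃)₃C–ONO₂ loses NO₃⁻: pKₐ(HNO₃) ≈ -1.3
(CH₃)₃C–OPO(OH)₂ loses H₂PO₄⁻: pKₐ(H₃PO₄) ≈ 2.1
(CH₃)₃C–OBz loses PhCOO⁻: pKₐ(C₆H₅COOH) ≈ 4.2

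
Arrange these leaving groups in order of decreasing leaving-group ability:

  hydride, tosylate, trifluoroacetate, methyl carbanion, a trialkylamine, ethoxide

tosylate > trifluoroacetate > a trialkylamine > ethoxide > hydride > methyl carbanion

tosylate: pKₐ(p-CH₃C₆H₄SO₃H (TsOH)) ≈ -2.8 — resonance-delocalised arenesulfonate
trifluoroacetate: pKₐ(CF₃COOH) ≈ 0.2 — strongly electron-withdrawing CF₃ stabilises the carboxylate
a trialkylamine: pKₐ(R'₃NH⁺) ≈ 10.7 — neutral but still a fairly strong base; Hofmann-elimination LG
ethoxide: pKₐ(CH₃CH₂OH) ≈ 16
hydride: pKₐ(H₂) ≈ 36 — extremely strong base; leaves only in special hydride-transfer contexts
methyl carbanion: pKₐ(CH₄) ≈ 48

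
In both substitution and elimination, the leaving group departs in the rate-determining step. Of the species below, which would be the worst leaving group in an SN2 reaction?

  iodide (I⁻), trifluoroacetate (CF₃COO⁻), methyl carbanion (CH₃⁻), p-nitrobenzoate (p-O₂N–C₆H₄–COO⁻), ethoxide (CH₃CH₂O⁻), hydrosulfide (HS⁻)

iodide (I⁻): pKₐ(HI) ≈ -10
trifluoroacetate (CF₃COO⁻): pKₐ(CF₃COOH) ≈ 0.2
p-nitrobenzoate (p-O₂N–C₆H₄–COO⁻): pKₐ(p-nitrobenzoic acid) ≈ 3.4
hydrosulfide (HS⁻): pKₐ(H₂S) ≈ 7
ethoxide (CH₃CH₂O⁻): pKₐ(CH₃CH₂OH) ≈ 16
methyl carbanion (CH₃⁻): pKₐ(CH₄) ≈ 48

methyl carbanion (CH₃⁻)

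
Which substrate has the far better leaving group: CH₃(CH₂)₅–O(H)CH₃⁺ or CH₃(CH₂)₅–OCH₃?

From CH₃(CH₂)₅–OCH₃ the departing group would be CH₃O⁻ (pKₐ(CH₃OH) ≈ 15.5). Strong base; alkoxides do not leave unassisted.
From CH₃(CH₂)₅–O(H)CH₃⁺ the leaving group is R'OH (pKₐ(R'OH₂⁺) ≈ -2.4). Neutral; leaves from a protonated ether (an oxonium ion, R–O(H)R'⁺).
(In practice CH₃(CH₂)₅–O(H)CH₃⁺ is made from CH₃(CH₂)₅–OCH₃ by protonation with concentrated HI, allowing neutral methanol, rather than methoxide, to depart.)

CH₃(CH₂)₅–O(H)CH₃⁺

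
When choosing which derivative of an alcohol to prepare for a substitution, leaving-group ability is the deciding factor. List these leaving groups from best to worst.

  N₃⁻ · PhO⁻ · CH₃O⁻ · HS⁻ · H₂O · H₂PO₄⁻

H₂O > H₂PO₄⁻ > N₃⁻ > HS⁻ > PhO⁻ > CH₃O⁻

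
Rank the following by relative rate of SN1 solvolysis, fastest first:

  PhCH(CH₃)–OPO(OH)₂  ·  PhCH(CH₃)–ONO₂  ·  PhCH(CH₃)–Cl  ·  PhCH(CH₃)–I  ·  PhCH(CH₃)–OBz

Identical carbon frameworks mean the comparison reduces to leaving-group quality.
Leaving-group ability tracks the stability of the departed species; conjugate-acid pKₐ is the usual yardstick (lower pKₐ → better LG).
PhCH(CH₃)–I loses I⁻: pKₐ(HI) ≈ -10
PhCH(CH₃)–Cl loses Cl⁻: pKₐ(HCl) ≈ -7
PhCH(CH₃)–ONO₂ loses NO₃⁻: pKₐ(HNO₃) ≈ -1.3
PhCH(CH₃)–OPO(OH)₂ loses H₂PO₄⁻: pKₐ(H₃PO₄) ≈ 2.1
PhCH(CH₃)–OBz loses PhCOO⁻: pKₐ(C₆H₅COOH) ≈ 4.2

PhCH(CH₃)–I > PhCH(CH₃)–Cl > PhCH(CH₃)–ONO₂ > PhCH(CH₃)–OPO(OH)₂ > PhCH(CH₃)–OBz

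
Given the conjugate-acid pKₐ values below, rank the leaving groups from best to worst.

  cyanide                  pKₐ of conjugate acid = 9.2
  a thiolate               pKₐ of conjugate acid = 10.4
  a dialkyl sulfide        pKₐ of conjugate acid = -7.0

a dialkyl sulfide > cyanide > a thiolate

Lower conjugate-acid pKₐ ⇒ weaker base ⇒ better leaving group.
Sorting by the given values: a dialkyl sulfide (-7.0), cyanide (9.2), a thiolate (10.4).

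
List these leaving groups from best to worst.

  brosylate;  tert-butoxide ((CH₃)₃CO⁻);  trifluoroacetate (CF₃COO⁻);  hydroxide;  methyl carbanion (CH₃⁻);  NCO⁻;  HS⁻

Rank by basicity of the departing species: weakest base leaves most easily.
brosylate: pKₐ(p-BrC₆H₄SO₃H) ≈ -2.8
trifluoroacetate (CF₃COO⁻): pKₐ(CF₃COOH) ≈ 0.2 — strongly electron-withdrawing CF₃ stabilises the carboxylate
NCO⁻: pKₐ(HOCN) ≈ 3.5 — resonance between N and O
HS⁻: pKₐ(H₂S) ≈ 7
hydroxide: pKₐ(H₂O) ≈ 15.7 — strong base; essentially never leaves without prior activation
tert-butoxide ((CH₃)₃CO⁻): pKₐ(t-BuOH) ≈ 18
methyl carbanion (CH₃⁻): pKₐ(CH₄) ≈ 48 — unstabilised carbanion; the worst conceivable leaving group

brosylate > trifluoroacetate (CF₃COO⁻) > NCO⁻ > HS⁻ > hydroxide > tert-butoxide ((CH₃)₃CO⁻) > methyl carbanion (CH₃⁻)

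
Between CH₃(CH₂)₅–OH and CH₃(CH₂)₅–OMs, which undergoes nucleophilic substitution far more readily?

CH₃(CH₂)₅–OMs

From CH₃(CH₂)₅–OH the departing group would be OH⁻ (pKₐ(H₂O) ≈ 15.7). Strong base; essentially never leaves without prior activation.
From CH₃(CH₂)₅–OMs the leaving group is OMs⁻ (pKₐ(CH₃SO₃H (MsOH)) ≈ -1.9). Resonance-delocalised alkanesulfonate.
(In practice CH₃(CH₂)₅–OMs is made from CH₃(CH₂)₅–OH by treatment with MsCl / Et₃N, converting the hydroxyl into a mesylate.)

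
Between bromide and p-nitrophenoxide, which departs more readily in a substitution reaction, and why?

bromide is the better leaving group.
pKₐ(HBr) ≈ -9 versus pKₐ(p-nitrophenol) ≈ 7.2: bromide is the much weaker base.
Weak base; good leaving group.

bromide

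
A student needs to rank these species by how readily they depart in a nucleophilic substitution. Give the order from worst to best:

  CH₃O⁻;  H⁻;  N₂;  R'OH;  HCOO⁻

H⁻ < CH₃O⁻ < HCOO⁻ < R'OH < N₂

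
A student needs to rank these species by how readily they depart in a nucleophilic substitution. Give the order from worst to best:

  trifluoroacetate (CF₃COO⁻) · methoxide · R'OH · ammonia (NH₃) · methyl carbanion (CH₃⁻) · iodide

The more stable X⁻ (or X) is on its own — i.e. the weaker a base it is — the better a leaving group it makes.
iodide: pKₐ(HI) ≈ -10 — large, highly polarisable; very weak base
R'OH: pKₐ(R'OH₂⁺) ≈ -2.4
trifluoroacetate (CF₃COO⁻): pKₐ(CF₃COOH) ≈ 0.2
ammonia (NH₃): pKₐ(NH₄⁺) ≈ 9.2
methoxide: pKₐ(CH₃OH) ≈ 15.5
methyl carbanion (CH₃⁻): pKₐ(CH₄) ≈ 48 — unstabilised carbanion; the worst conceivable leaving group
The question asks for worst first, so the sequence is read in increasing leaving-group ability.

methyl carbanion (CH₃⁻) < methoxide < ammonia (NH₃) < trifluoroacetate (CF₃COO⁻) < R'OH < iodide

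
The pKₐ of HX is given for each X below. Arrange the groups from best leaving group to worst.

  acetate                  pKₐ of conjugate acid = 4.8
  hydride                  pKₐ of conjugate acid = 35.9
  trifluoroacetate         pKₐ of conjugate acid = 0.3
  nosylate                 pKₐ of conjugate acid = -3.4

Lower conjugate-acid pKₐ ⇒ weaker base ⇒ better leaving group.
Sorting by the given values: nosylate (-3.4), trifluoroacetate (0.3), acetate (4.8), hydride (35.9).

nosylate > trifluoroacetate > acetate > hydride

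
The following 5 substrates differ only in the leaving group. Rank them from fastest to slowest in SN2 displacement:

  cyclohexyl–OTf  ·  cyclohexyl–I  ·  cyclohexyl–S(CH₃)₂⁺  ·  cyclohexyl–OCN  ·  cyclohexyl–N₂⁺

With the same alkyl group throughout, only the leaving group differentiates the rates.
A good leaving group is a weak base: the lower the pKₐ of its conjugate acid, the more readily it departs.
cyclohexyl–N₂⁺ loses N₂: no meaningful conjugate acid; N₂ departs as an exceptionally stable neutral molecule
cyclohexyl–OTf loses OTf⁻: pKₐ(CF₃SO₃H (triflic acid)) ≈ -14
cyclohexyl–I loses I⁻: pKₐ(HI) ≈ -10
cyclohexyl–S(CH₃)₂⁺ loses SR'₂: pKₐ(R'₂SH⁺) ≈ -7
cyclohexyl–OCN loses NCO⁻: pKₐ(HOCN) ≈ 3.5

cyclohexyl–N₂⁺ > cyclohexyl–OTf > cyclohexyl–I > cyclohexyl–S(CH₃)₂⁺ > cyclohexyl–OCN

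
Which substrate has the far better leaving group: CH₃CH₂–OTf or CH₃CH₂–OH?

CH₃CH₂–OTf

From CH₃CH₂–OH the departing group would be OH⁻ (pKₐ(H₂O) ≈ 15.7). Strong base; essentially never leaves without prior activation.
From CH₃CH₂–OTf the leaving group is OTf⁻ (pKₐ(CF₃SO₃H (triflic acid)) ≈ -14). Charge spread over three oxygens and a CF₃ group; the premier leaving group in synthesis.
(In practice CH₃CH₂–OTf is made from CH₃CH₂–OH by treatment with Tf₂O / 2,6-lutidine, converting the hydroxyl into a triflate.)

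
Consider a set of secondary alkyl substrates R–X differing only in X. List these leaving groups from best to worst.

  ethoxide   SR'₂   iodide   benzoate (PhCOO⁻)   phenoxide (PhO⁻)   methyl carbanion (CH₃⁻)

Rank by basicity of the departing species: weakest base leaves most easily.
iodide: pKₐ(HI) ≈ -10
SR'₂: pKₐ(R'₂SH⁺) ≈ -7
benzoate (PhCOO⁻): pKₐ(C₆H₅COOH) ≈ 4.2
phenoxide (PhO⁻): pKₐ(C₆H₅OH (phenol)) ≈ 10
ethoxide: pKₐ(CH₃CH₂OH) ≈ 16
methyl carbanion (CH₃⁻): pKₐ(CH₄) ≈ 48

iodide > SR'₂ > benzoate (PhCOO⁻) > phenoxide (PhO⁻) > ethoxide > methyl carbanion (CH₃⁻)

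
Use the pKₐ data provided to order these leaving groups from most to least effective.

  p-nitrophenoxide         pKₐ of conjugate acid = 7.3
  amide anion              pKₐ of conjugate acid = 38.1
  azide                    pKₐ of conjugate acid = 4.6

Lower conjugate-acid pKₐ ⇒ weaker base ⇒ better leaving group.
Sorting by the given values: azide (4.6), p-nitrophenoxide (7.3), amide anion (38.1).

azide > p-nitrophenoxide > amide anion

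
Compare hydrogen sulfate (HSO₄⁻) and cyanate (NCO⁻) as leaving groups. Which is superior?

hydrogen sulfate (HSO₄⁻)

hydrogen sulfate (HSO₄⁻) is the better leaving group.
pKₐ(H₂SO₄) ≈ -3 versus pKₐ(HOCN) ≈ 3.5: hydrogen sulfate (HSO₄⁻) is the much weaker base.
Conjugate base of a strong mineral acid.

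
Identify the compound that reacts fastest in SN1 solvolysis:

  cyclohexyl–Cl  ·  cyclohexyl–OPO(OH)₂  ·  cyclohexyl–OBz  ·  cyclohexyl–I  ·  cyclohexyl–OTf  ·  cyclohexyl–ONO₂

cyclohexyl–OTf

The skeletons are identical, so relative rate is governed entirely by leaving-group ability.
Rank by basicity of the departing species: weakest base leaves most easily.
cyclohexyl–OTf loses OTf⁻: pKₐ(CF₃SO₃H (triflic acid)) ≈ -14
cyclohexyl–I loses I⁻: pKₐ(HI) ≈ -10
cyclohexyl–Cl loses Cl⁻: pKₐ(HCl) ≈ -7
cyclohexyl–ONO₂ loses NO₃⁻: pKₐ(HNO₃) ≈ -1.3
cyclohexyl–OPO(OH)₂ loses H₂PO₄⁻: pKₐ(H₃PO₄) ≈ 2.1
cyclohexyl–OBz loses PhCOO⁻: pKₐ(C₆H₅COOH) ≈ 4.2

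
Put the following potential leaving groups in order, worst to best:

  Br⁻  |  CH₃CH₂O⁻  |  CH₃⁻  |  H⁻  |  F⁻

Br⁻: pKₐ(HBr) ≈ -9 — weak base; good leaving group
F⁻: pKₐ(HF) ≈ 3.2 — small and strongly basic; the poor halide leaving group
CH₃CH₂O⁻: pKₐ(CH₃CH₂OH) ≈ 16
H⁻: pKₐ(H₂) ≈ 36
CH₃⁻: pKₐ(CH₄) ≈ 48
Listed from poorest to best leaving group as asked.

CH₃⁻ < H⁻ < CH₃CH₂O⁻ < F⁻ < Br⁻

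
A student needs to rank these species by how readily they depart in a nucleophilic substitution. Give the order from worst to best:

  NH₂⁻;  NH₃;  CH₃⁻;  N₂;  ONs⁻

CH₃⁻ < NH₂⁻ < NH₃ < ONs⁻ < N₂

N₂: no meaningful conjugate acid; N₂ departs as an exceptionally stable neutral molecule
ONs⁻: pKₐ(p-O₂NC₆H₄SO₃H) ≈ -3.5 — p-nitro group further stabilises the sulfonate
NH₃: pKₐ(NH₄⁺) ≈ 9.2
NH₂⁻: pKₐ(NH₃) ≈ 38
CH₃⁻: pKₐ(CH₄) ≈ 48 — unstabilised carbanion; the worst conceivable leaving group
Listed from poorest to best leaving group as asked.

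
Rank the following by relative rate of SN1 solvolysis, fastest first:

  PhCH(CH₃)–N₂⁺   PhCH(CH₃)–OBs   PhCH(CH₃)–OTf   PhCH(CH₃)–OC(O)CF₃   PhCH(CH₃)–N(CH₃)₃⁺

The skeletons are identical, so relative rate is governed entirely by leaving-group ability.
The more stable X⁻ (or X) is on its own — i.e. the weaker a base it is — the better a leaving group it makes.
PhCH(CH₃)–N₂⁺ loses N₂: no meaningful conjugate acid; N₂ departs as an exceptionally stable neutral molecule
PhCH(CH₃)–OTf loses OTf⁻: pKₐ(CF₃SO₃H (triflic acid)) ≈ -14
PhCH(CH₃)–OBs loses OBs⁻: pKₐ(p-BrC₆H₄SO₃H) ≈ -2.8
PhCH(CH₃)–OC(O)CF₃ loses CF₃COO⁻: pKₐ(CF₃COOH) ≈ 0.2
PhCH(CH₃)–N(CH₃)₃⁺ loses NR'₃: pKₐ(R'₃NH⁺) ≈ 10.7

PhCH(CH₃)–N₂⁺ > PhCH(CH₃)–OTf > PhCH(CH₃)–OBs > PhCH(CH₃)–OC(O)CF₃ > PhCH(CH₃)–N(CH₃)₃⁺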